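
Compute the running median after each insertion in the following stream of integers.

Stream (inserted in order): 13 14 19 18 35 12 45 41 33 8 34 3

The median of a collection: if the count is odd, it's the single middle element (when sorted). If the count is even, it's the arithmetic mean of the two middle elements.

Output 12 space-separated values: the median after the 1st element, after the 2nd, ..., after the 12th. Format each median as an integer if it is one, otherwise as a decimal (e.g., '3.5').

Step 1: insert 13 -> lo=[13] (size 1, max 13) hi=[] (size 0) -> median=13
Step 2: insert 14 -> lo=[13] (size 1, max 13) hi=[14] (size 1, min 14) -> median=13.5
Step 3: insert 19 -> lo=[13, 14] (size 2, max 14) hi=[19] (size 1, min 19) -> median=14
Step 4: insert 18 -> lo=[13, 14] (size 2, max 14) hi=[18, 19] (size 2, min 18) -> median=16
Step 5: insert 35 -> lo=[13, 14, 18] (size 3, max 18) hi=[19, 35] (size 2, min 19) -> median=18
Step 6: insert 12 -> lo=[12, 13, 14] (size 3, max 14) hi=[18, 19, 35] (size 3, min 18) -> median=16
Step 7: insert 45 -> lo=[12, 13, 14, 18] (size 4, max 18) hi=[19, 35, 45] (size 3, min 19) -> median=18
Step 8: insert 41 -> lo=[12, 13, 14, 18] (size 4, max 18) hi=[19, 35, 41, 45] (size 4, min 19) -> median=18.5
Step 9: insert 33 -> lo=[12, 13, 14, 18, 19] (size 5, max 19) hi=[33, 35, 41, 45] (size 4, min 33) -> median=19
Step 10: insert 8 -> lo=[8, 12, 13, 14, 18] (size 5, max 18) hi=[19, 33, 35, 41, 45] (size 5, min 19) -> median=18.5
Step 11: insert 34 -> lo=[8, 12, 13, 14, 18, 19] (size 6, max 19) hi=[33, 34, 35, 41, 45] (size 5, min 33) -> median=19
Step 12: insert 3 -> lo=[3, 8, 12, 13, 14, 18] (size 6, max 18) hi=[19, 33, 34, 35, 41, 45] (size 6, min 19) -> median=18.5

Answer: 13 13.5 14 16 18 16 18 18.5 19 18.5 19 18.5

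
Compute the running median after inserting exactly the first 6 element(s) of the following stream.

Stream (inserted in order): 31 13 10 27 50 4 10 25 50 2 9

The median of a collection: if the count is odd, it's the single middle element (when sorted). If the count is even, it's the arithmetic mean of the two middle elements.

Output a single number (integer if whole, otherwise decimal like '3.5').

Step 1: insert 31 -> lo=[31] (size 1, max 31) hi=[] (size 0) -> median=31
Step 2: insert 13 -> lo=[13] (size 1, max 13) hi=[31] (size 1, min 31) -> median=22
Step 3: insert 10 -> lo=[10, 13] (size 2, max 13) hi=[31] (size 1, min 31) -> median=13
Step 4: insert 27 -> lo=[10, 13] (size 2, max 13) hi=[27, 31] (size 2, min 27) -> median=20
Step 5: insert 50 -> lo=[10, 13, 27] (size 3, max 27) hi=[31, 50] (size 2, min 31) -> median=27
Step 6: insert 4 -> lo=[4, 10, 13] (size 3, max 13) hi=[27, 31, 50] (size 3, min 27) -> median=20

Answer: 20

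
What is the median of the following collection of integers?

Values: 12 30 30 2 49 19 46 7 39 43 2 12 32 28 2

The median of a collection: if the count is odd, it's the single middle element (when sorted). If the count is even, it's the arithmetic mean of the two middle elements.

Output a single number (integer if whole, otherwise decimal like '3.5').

Answer: 28

Derivation:
Step 1: insert 12 -> lo=[12] (size 1, max 12) hi=[] (size 0) -> median=12
Step 2: insert 30 -> lo=[12] (size 1, max 12) hi=[30] (size 1, min 30) -> median=21
Step 3: insert 30 -> lo=[12, 30] (size 2, max 30) hi=[30] (size 1, min 30) -> median=30
Step 4: insert 2 -> lo=[2, 12] (size 2, max 12) hi=[30, 30] (size 2, min 30) -> median=21
Step 5: insert 49 -> lo=[2, 12, 30] (size 3, max 30) hi=[30, 49] (size 2, min 30) -> median=30
Step 6: insert 19 -> lo=[2, 12, 19] (size 3, max 19) hi=[30, 30, 49] (size 3, min 30) -> median=24.5
Step 7: insert 46 -> lo=[2, 12, 19, 30] (size 4, max 30) hi=[30, 46, 49] (size 3, min 30) -> median=30
Step 8: insert 7 -> lo=[2, 7, 12, 19] (size 4, max 19) hi=[30, 30, 46, 49] (size 4, min 30) -> median=24.5
Step 9: insert 39 -> lo=[2, 7, 12, 19, 30] (size 5, max 30) hi=[30, 39, 46, 49] (size 4, min 30) -> median=30
Step 10: insert 43 -> lo=[2, 7, 12, 19, 30] (size 5, max 30) hi=[30, 39, 43, 46, 49] (size 5, min 30) -> median=30
Step 11: insert 2 -> lo=[2, 2, 7, 12, 19, 30] (size 6, max 30) hi=[30, 39, 43, 46, 49] (size 5, min 30) -> median=30
Step 12: insert 12 -> lo=[2, 2, 7, 12, 12, 19] (size 6, max 19) hi=[30, 30, 39, 43, 46, 49] (size 6, min 30) -> median=24.5
Step 13: insert 32 -> lo=[2, 2, 7, 12, 12, 19, 30] (size 7, max 30) hi=[30, 32, 39, 43, 46, 49] (size 6, min 30) -> median=30
Step 14: insert 28 -> lo=[2, 2, 7, 12, 12, 19, 28] (size 7, max 28) hi=[30, 30, 32, 39, 43, 46, 49] (size 7, min 30) -> median=29
Step 15: insert 2 -> lo=[2, 2, 2, 7, 12, 12, 19, 28] (size 8, max 28) hi=[30, 30, 32, 39, 43, 46, 49] (size 7, min 30) -> median=28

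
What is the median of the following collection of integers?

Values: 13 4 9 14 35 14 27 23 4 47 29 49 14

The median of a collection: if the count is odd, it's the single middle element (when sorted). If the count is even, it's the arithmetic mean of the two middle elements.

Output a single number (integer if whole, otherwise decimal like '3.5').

Answer: 14

Derivation:
Step 1: insert 13 -> lo=[13] (size 1, max 13) hi=[] (size 0) -> median=13
Step 2: insert 4 -> lo=[4] (size 1, max 4) hi=[13] (size 1, min 13) -> median=8.5
Step 3: insert 9 -> lo=[4, 9] (size 2, max 9) hi=[13] (size 1, min 13) -> median=9
Step 4: insert 14 -> lo=[4, 9] (size 2, max 9) hi=[13, 14] (size 2, min 13) -> median=11
Step 5: insert 35 -> lo=[4, 9, 13] (size 3, max 13) hi=[14, 35] (size 2, min 14) -> median=13
Step 6: insert 14 -> lo=[4, 9, 13] (size 3, max 13) hi=[14, 14, 35] (size 3, min 14) -> median=13.5
Step 7: insert 27 -> lo=[4, 9, 13, 14] (size 4, max 14) hi=[14, 27, 35] (size 3, min 14) -> median=14
Step 8: insert 23 -> lo=[4, 9, 13, 14] (size 4, max 14) hi=[14, 23, 27, 35] (size 4, min 14) -> median=14
Step 9: insert 4 -> lo=[4, 4, 9, 13, 14] (size 5, max 14) hi=[14, 23, 27, 35] (size 4, min 14) -> median=14
Step 10: insert 47 -> lo=[4, 4, 9, 13, 14] (size 5, max 14) hi=[14, 23, 27, 35, 47] (size 5, min 14) -> median=14
Step 11: insert 29 -> lo=[4, 4, 9, 13, 14, 14] (size 6, max 14) hi=[23, 27, 29, 35, 47] (size 5, min 23) -> median=14
Step 12: insert 49 -> lo=[4, 4, 9, 13, 14, 14] (size 6, max 14) hi=[23, 27, 29, 35, 47, 49] (size 6, min 23) -> median=18.5
Step 13: insert 14 -> lo=[4, 4, 9, 13, 14, 14, 14] (size 7, max 14) hi=[23, 27, 29, 35, 47, 49] (size 6, min 23) -> median=14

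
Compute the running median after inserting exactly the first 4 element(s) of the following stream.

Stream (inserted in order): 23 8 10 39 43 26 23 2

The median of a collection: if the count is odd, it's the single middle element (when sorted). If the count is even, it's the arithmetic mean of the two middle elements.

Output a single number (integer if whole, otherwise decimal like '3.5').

Step 1: insert 23 -> lo=[23] (size 1, max 23) hi=[] (size 0) -> median=23
Step 2: insert 8 -> lo=[8] (size 1, max 8) hi=[23] (size 1, min 23) -> median=15.5
Step 3: insert 10 -> lo=[8, 10] (size 2, max 10) hi=[23] (size 1, min 23) -> median=10
Step 4: insert 39 -> lo=[8, 10] (size 2, max 10) hi=[23, 39] (size 2, min 23) -> median=16.5

Answer: 16.5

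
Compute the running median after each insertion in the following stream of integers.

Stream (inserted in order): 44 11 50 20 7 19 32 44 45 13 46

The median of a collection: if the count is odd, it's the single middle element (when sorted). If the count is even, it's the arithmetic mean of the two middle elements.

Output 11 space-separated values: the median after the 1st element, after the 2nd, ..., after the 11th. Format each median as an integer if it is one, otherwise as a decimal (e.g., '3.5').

Step 1: insert 44 -> lo=[44] (size 1, max 44) hi=[] (size 0) -> median=44
Step 2: insert 11 -> lo=[11] (size 1, max 11) hi=[44] (size 1, min 44) -> median=27.5
Step 3: insert 50 -> lo=[11, 44] (size 2, max 44) hi=[50] (size 1, min 50) -> median=44
Step 4: insert 20 -> lo=[11, 20] (size 2, max 20) hi=[44, 50] (size 2, min 44) -> median=32
Step 5: insert 7 -> lo=[7, 11, 20] (size 3, max 20) hi=[44, 50] (size 2, min 44) -> median=20
Step 6: insert 19 -> lo=[7, 11, 19] (size 3, max 19) hi=[20, 44, 50] (size 3, min 20) -> median=19.5
Step 7: insert 32 -> lo=[7, 11, 19, 20] (size 4, max 20) hi=[32, 44, 50] (size 3, min 32) -> median=20
Step 8: insert 44 -> lo=[7, 11, 19, 20] (size 4, max 20) hi=[32, 44, 44, 50] (size 4, min 32) -> median=26
Step 9: insert 45 -> lo=[7, 11, 19, 20, 32] (size 5, max 32) hi=[44, 44, 45, 50] (size 4, min 44) -> median=32
Step 10: insert 13 -> lo=[7, 11, 13, 19, 20] (size 5, max 20) hi=[32, 44, 44, 45, 50] (size 5, min 32) -> median=26
Step 11: insert 46 -> lo=[7, 11, 13, 19, 20, 32] (size 6, max 32) hi=[44, 44, 45, 46, 50] (size 5, min 44) -> median=32

Answer: 44 27.5 44 32 20 19.5 20 26 32 26 32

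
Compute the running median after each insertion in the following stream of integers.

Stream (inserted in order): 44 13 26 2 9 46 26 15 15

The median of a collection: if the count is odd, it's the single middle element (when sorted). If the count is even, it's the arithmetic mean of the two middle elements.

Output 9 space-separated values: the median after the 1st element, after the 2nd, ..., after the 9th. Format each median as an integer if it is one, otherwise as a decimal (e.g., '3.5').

Answer: 44 28.5 26 19.5 13 19.5 26 20.5 15

Derivation:
Step 1: insert 44 -> lo=[44] (size 1, max 44) hi=[] (size 0) -> median=44
Step 2: insert 13 -> lo=[13] (size 1, max 13) hi=[44] (size 1, min 44) -> median=28.5
Step 3: insert 26 -> lo=[13, 26] (size 2, max 26) hi=[44] (size 1, min 44) -> median=26
Step 4: insert 2 -> lo=[2, 13] (size 2, max 13) hi=[26, 44] (size 2, min 26) -> median=19.5
Step 5: insert 9 -> lo=[2, 9, 13] (size 3, max 13) hi=[26, 44] (size 2, min 26) -> median=13
Step 6: insert 46 -> lo=[2, 9, 13] (size 3, max 13) hi=[26, 44, 46] (size 3, min 26) -> median=19.5
Step 7: insert 26 -> lo=[2, 9, 13, 26] (size 4, max 26) hi=[26, 44, 46] (size 3, min 26) -> median=26
Step 8: insert 15 -> lo=[2, 9, 13, 15] (size 4, max 15) hi=[26, 26, 44, 46] (size 4, min 26) -> median=20.5
Step 9: insert 15 -> lo=[2, 9, 13, 15, 15] (size 5, max 15) hi=[26, 26, 44, 46] (size 4, min 26) -> median=15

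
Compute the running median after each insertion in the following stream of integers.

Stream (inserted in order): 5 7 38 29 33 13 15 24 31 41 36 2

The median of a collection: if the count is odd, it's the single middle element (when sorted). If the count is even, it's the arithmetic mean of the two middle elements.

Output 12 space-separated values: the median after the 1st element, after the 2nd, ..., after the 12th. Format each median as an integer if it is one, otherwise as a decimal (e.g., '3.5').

Step 1: insert 5 -> lo=[5] (size 1, max 5) hi=[] (size 0) -> median=5
Step 2: insert 7 -> lo=[5] (size 1, max 5) hi=[7] (size 1, min 7) -> median=6
Step 3: insert 38 -> lo=[5, 7] (size 2, max 7) hi=[38] (size 1, min 38) -> median=7
Step 4: insert 29 -> lo=[5, 7] (size 2, max 7) hi=[29, 38] (size 2, min 29) -> median=18
Step 5: insert 33 -> lo=[5, 7, 29] (size 3, max 29) hi=[33, 38] (size 2, min 33) -> median=29
Step 6: insert 13 -> lo=[5, 7, 13] (size 3, max 13) hi=[29, 33, 38] (size 3, min 29) -> median=21
Step 7: insert 15 -> lo=[5, 7, 13, 15] (size 4, max 15) hi=[29, 33, 38] (size 3, min 29) -> median=15
Step 8: insert 24 -> lo=[5, 7, 13, 15] (size 4, max 15) hi=[24, 29, 33, 38] (size 4, min 24) -> median=19.5
Step 9: insert 31 -> lo=[5, 7, 13, 15, 24] (size 5, max 24) hi=[29, 31, 33, 38] (size 4, min 29) -> median=24
Step 10: insert 41 -> lo=[5, 7, 13, 15, 24] (size 5, max 24) hi=[29, 31, 33, 38, 41] (size 5, min 29) -> median=26.5
Step 11: insert 36 -> lo=[5, 7, 13, 15, 24, 29] (size 6, max 29) hi=[31, 33, 36, 38, 41] (size 5, min 31) -> median=29
Step 12: insert 2 -> lo=[2, 5, 7, 13, 15, 24] (size 6, max 24) hi=[29, 31, 33, 36, 38, 41] (size 6, min 29) -> median=26.5

Answer: 5 6 7 18 29 21 15 19.5 24 26.5 29 26.5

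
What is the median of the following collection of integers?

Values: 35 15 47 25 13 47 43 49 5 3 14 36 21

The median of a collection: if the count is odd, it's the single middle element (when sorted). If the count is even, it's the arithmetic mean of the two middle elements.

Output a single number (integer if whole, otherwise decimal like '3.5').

Step 1: insert 35 -> lo=[35] (size 1, max 35) hi=[] (size 0) -> median=35
Step 2: insert 15 -> lo=[15] (size 1, max 15) hi=[35] (size 1, min 35) -> median=25
Step 3: insert 47 -> lo=[15, 35] (size 2, max 35) hi=[47] (size 1, min 47) -> median=35
Step 4: insert 25 -> lo=[15, 25] (size 2, max 25) hi=[35, 47] (size 2, min 35) -> median=30
Step 5: insert 13 -> lo=[13, 15, 25] (size 3, max 25) hi=[35, 47] (size 2, min 35) -> median=25
Step 6: insert 47 -> lo=[13, 15, 25] (size 3, max 25) hi=[35, 47, 47] (size 3, min 35) -> median=30
Step 7: insert 43 -> lo=[13, 15, 25, 35] (size 4, max 35) hi=[43, 47, 47] (size 3, min 43) -> median=35
Step 8: insert 49 -> lo=[13, 15, 25, 35] (size 4, max 35) hi=[43, 47, 47, 49] (size 4, min 43) -> median=39
Step 9: insert 5 -> lo=[5, 13, 15, 25, 35] (size 5, max 35) hi=[43, 47, 47, 49] (size 4, min 43) -> median=35
Step 10: insert 3 -> lo=[3, 5, 13, 15, 25] (size 5, max 25) hi=[35, 43, 47, 47, 49] (size 5, min 35) -> median=30
Step 11: insert 14 -> lo=[3, 5, 13, 14, 15, 25] (size 6, max 25) hi=[35, 43, 47, 47, 49] (size 5, min 35) -> median=25
Step 12: insert 36 -> lo=[3, 5, 13, 14, 15, 25] (size 6, max 25) hi=[35, 36, 43, 47, 47, 49] (size 6, min 35) -> median=30
Step 13: insert 21 -> lo=[3, 5, 13, 14, 15, 21, 25] (size 7, max 25) hi=[35, 36, 43, 47, 47, 49] (size 6, min 35) -> median=25

Answer: 25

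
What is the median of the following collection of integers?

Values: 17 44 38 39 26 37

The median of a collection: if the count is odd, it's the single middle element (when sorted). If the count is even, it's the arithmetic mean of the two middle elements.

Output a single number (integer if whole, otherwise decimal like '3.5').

Step 1: insert 17 -> lo=[17] (size 1, max 17) hi=[] (size 0) -> median=17
Step 2: insert 44 -> lo=[17] (size 1, max 17) hi=[44] (size 1, min 44) -> median=30.5
Step 3: insert 38 -> lo=[17, 38] (size 2, max 38) hi=[44] (size 1, min 44) -> median=38
Step 4: insert 39 -> lo=[17, 38] (size 2, max 38) hi=[39, 44] (size 2, min 39) -> median=38.5
Step 5: insert 26 -> lo=[17, 26, 38] (size 3, max 38) hi=[39, 44] (size 2, min 39) -> median=38
Step 6: insert 37 -> lo=[17, 26, 37] (size 3, max 37) hi=[38, 39, 44] (size 3, min 38) -> median=37.5

Answer: 37.5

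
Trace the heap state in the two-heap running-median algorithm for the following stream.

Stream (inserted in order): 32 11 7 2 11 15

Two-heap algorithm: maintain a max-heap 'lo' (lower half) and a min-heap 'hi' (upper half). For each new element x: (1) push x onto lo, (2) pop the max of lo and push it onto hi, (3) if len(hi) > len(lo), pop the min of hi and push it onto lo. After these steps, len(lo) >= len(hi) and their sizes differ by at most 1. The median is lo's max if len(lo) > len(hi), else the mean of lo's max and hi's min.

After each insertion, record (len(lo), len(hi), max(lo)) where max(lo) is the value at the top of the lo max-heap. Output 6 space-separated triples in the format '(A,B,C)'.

Step 1: insert 32 -> lo=[32] hi=[] -> (len(lo)=1, len(hi)=0, max(lo)=32)
Step 2: insert 11 -> lo=[11] hi=[32] -> (len(lo)=1, len(hi)=1, max(lo)=11)
Step 3: insert 7 -> lo=[7, 11] hi=[32] -> (len(lo)=2, len(hi)=1, max(lo)=11)
Step 4: insert 2 -> lo=[2, 7] hi=[11, 32] -> (len(lo)=2, len(hi)=2, max(lo)=7)
Step 5: insert 11 -> lo=[2, 7, 11] hi=[11, 32] -> (len(lo)=3, len(hi)=2, max(lo)=11)
Step 6: insert 15 -> lo=[2, 7, 11] hi=[11, 15, 32] -> (len(lo)=3, len(hi)=3, max(lo)=11)

Answer: (1,0,32) (1,1,11) (2,1,11) (2,2,7) (3,2,11) (3,3,11)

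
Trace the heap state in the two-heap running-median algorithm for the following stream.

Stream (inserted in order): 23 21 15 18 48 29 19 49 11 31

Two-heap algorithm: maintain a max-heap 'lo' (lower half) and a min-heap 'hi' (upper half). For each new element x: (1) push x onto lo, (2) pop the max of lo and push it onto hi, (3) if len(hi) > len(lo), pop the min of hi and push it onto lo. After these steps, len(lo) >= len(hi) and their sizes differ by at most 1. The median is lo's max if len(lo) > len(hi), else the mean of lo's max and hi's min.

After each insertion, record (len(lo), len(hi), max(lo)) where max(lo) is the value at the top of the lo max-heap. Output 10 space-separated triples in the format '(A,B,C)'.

Answer: (1,0,23) (1,1,21) (2,1,21) (2,2,18) (3,2,21) (3,3,21) (4,3,21) (4,4,21) (5,4,21) (5,5,21)

Derivation:
Step 1: insert 23 -> lo=[23] hi=[] -> (len(lo)=1, len(hi)=0, max(lo)=23)
Step 2: insert 21 -> lo=[21] hi=[23] -> (len(lo)=1, len(hi)=1, max(lo)=21)
Step 3: insert 15 -> lo=[15, 21] hi=[23] -> (len(lo)=2, len(hi)=1, max(lo)=21)
Step 4: insert 18 -> lo=[15, 18] hi=[21, 23] -> (len(lo)=2, len(hi)=2, max(lo)=18)
Step 5: insert 48 -> lo=[15, 18, 21] hi=[23, 48] -> (len(lo)=3, len(hi)=2, max(lo)=21)
Step 6: insert 29 -> lo=[15, 18, 21] hi=[23, 29, 48] -> (len(lo)=3, len(hi)=3, max(lo)=21)
Step 7: insert 19 -> lo=[15, 18, 19, 21] hi=[23, 29, 48] -> (len(lo)=4, len(hi)=3, max(lo)=21)
Step 8: insert 49 -> lo=[15, 18, 19, 21] hi=[23, 29, 48, 49] -> (len(lo)=4, len(hi)=4, max(lo)=21)
Step 9: insert 11 -> lo=[11, 15, 18, 19, 21] hi=[23, 29, 48, 49] -> (len(lo)=5, len(hi)=4, max(lo)=21)
Step 10: insert 31 -> lo=[11, 15, 18, 19, 21] hi=[23, 29, 31, 48, 49] -> (len(lo)=5, len(hi)=5, max(lo)=21)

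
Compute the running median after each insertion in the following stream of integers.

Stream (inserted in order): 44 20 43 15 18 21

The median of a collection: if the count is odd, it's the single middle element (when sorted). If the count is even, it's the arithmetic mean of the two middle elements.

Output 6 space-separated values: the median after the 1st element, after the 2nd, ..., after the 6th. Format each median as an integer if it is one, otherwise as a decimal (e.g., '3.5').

Step 1: insert 44 -> lo=[44] (size 1, max 44) hi=[] (size 0) -> median=44
Step 2: insert 20 -> lo=[20] (size 1, max 20) hi=[44] (size 1, min 44) -> median=32
Step 3: insert 43 -> lo=[20, 43] (size 2, max 43) hi=[44] (size 1, min 44) -> median=43
Step 4: insert 15 -> lo=[15, 20] (size 2, max 20) hi=[43, 44] (size 2, min 43) -> median=31.5
Step 5: insert 18 -> lo=[15, 18, 20] (size 3, max 20) hi=[43, 44] (size 2, min 43) -> median=20
Step 6: insert 21 -> lo=[15, 18, 20] (size 3, max 20) hi=[21, 43, 44] (size 3, min 21) -> median=20.5

Answer: 44 32 43 31.5 20 20.5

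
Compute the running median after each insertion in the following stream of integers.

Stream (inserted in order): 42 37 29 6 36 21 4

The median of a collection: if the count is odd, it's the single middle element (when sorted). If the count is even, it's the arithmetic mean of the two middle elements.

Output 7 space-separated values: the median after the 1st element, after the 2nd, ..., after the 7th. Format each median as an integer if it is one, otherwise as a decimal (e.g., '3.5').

Step 1: insert 42 -> lo=[42] (size 1, max 42) hi=[] (size 0) -> median=42
Step 2: insert 37 -> lo=[37] (size 1, max 37) hi=[42] (size 1, min 42) -> median=39.5
Step 3: insert 29 -> lo=[29, 37] (size 2, max 37) hi=[42] (size 1, min 42) -> median=37
Step 4: insert 6 -> lo=[6, 29] (size 2, max 29) hi=[37, 42] (size 2, min 37) -> median=33
Step 5: insert 36 -> lo=[6, 29, 36] (size 3, max 36) hi=[37, 42] (size 2, min 37) -> median=36
Step 6: insert 21 -> lo=[6, 21, 29] (size 3, max 29) hi=[36, 37, 42] (size 3, min 36) -> median=32.5
Step 7: insert 4 -> lo=[4, 6, 21, 29] (size 4, max 29) hi=[36, 37, 42] (size 3, min 36) -> median=29

Answer: 42 39.5 37 33 36 32.5 29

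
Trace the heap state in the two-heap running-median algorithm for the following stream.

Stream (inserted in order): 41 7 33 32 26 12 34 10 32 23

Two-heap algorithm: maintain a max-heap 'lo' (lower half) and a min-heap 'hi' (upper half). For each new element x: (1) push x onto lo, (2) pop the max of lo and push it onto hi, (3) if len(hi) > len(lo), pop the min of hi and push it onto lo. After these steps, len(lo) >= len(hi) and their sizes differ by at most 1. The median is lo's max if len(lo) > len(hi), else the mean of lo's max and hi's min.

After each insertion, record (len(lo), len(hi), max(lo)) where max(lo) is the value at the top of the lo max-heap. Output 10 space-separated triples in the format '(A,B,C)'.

Step 1: insert 41 -> lo=[41] hi=[] -> (len(lo)=1, len(hi)=0, max(lo)=41)
Step 2: insert 7 -> lo=[7] hi=[41] -> (len(lo)=1, len(hi)=1, max(lo)=7)
Step 3: insert 33 -> lo=[7, 33] hi=[41] -> (len(lo)=2, len(hi)=1, max(lo)=33)
Step 4: insert 32 -> lo=[7, 32] hi=[33, 41] -> (len(lo)=2, len(hi)=2, max(lo)=32)
Step 5: insert 26 -> lo=[7, 26, 32] hi=[33, 41] -> (len(lo)=3, len(hi)=2, max(lo)=32)
Step 6: insert 12 -> lo=[7, 12, 26] hi=[32, 33, 41] -> (len(lo)=3, len(hi)=3, max(lo)=26)
Step 7: insert 34 -> lo=[7, 12, 26, 32] hi=[33, 34, 41] -> (len(lo)=4, len(hi)=3, max(lo)=32)
Step 8: insert 10 -> lo=[7, 10, 12, 26] hi=[32, 33, 34, 41] -> (len(lo)=4, len(hi)=4, max(lo)=26)
Step 9: insert 32 -> lo=[7, 10, 12, 26, 32] hi=[32, 33, 34, 41] -> (len(lo)=5, len(hi)=4, max(lo)=32)
Step 10: insert 23 -> lo=[7, 10, 12, 23, 26] hi=[32, 32, 33, 34, 41] -> (len(lo)=5, len(hi)=5, max(lo)=26)

Answer: (1,0,41) (1,1,7) (2,1,33) (2,2,32) (3,2,32) (3,3,26) (4,3,32) (4,4,26) (5,4,32) (5,5,26)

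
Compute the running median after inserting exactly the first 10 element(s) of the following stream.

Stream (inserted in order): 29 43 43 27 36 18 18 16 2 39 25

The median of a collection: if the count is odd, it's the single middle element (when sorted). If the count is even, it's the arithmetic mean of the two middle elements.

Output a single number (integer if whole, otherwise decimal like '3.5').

Step 1: insert 29 -> lo=[29] (size 1, max 29) hi=[] (size 0) -> median=29
Step 2: insert 43 -> lo=[29] (size 1, max 29) hi=[43] (size 1, min 43) -> median=36
Step 3: insert 43 -> lo=[29, 43] (size 2, max 43) hi=[43] (size 1, min 43) -> median=43
Step 4: insert 27 -> lo=[27, 29] (size 2, max 29) hi=[43, 43] (size 2, min 43) -> median=36
Step 5: insert 36 -> lo=[27, 29, 36] (size 3, max 36) hi=[43, 43] (size 2, min 43) -> median=36
Step 6: insert 18 -> lo=[18, 27, 29] (size 3, max 29) hi=[36, 43, 43] (size 3, min 36) -> median=32.5
Step 7: insert 18 -> lo=[18, 18, 27, 29] (size 4, max 29) hi=[36, 43, 43] (size 3, min 36) -> median=29
Step 8: insert 16 -> lo=[16, 18, 18, 27] (size 4, max 27) hi=[29, 36, 43, 43] (size 4, min 29) -> median=28
Step 9: insert 2 -> lo=[2, 16, 18, 18, 27] (size 5, max 27) hi=[29, 36, 43, 43] (size 4, min 29) -> median=27
Step 10: insert 39 -> lo=[2, 16, 18, 18, 27] (size 5, max 27) hi=[29, 36, 39, 43, 43] (size 5, min 29) -> median=28

Answer: 28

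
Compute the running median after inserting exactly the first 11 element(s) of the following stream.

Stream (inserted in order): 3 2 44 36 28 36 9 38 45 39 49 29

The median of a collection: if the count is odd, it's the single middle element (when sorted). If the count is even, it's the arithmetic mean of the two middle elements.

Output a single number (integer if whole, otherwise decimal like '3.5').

Answer: 36

Derivation:
Step 1: insert 3 -> lo=[3] (size 1, max 3) hi=[] (size 0) -> median=3
Step 2: insert 2 -> lo=[2] (size 1, max 2) hi=[3] (size 1, min 3) -> median=2.5
Step 3: insert 44 -> lo=[2, 3] (size 2, max 3) hi=[44] (size 1, min 44) -> median=3
Step 4: insert 36 -> lo=[2, 3] (size 2, max 3) hi=[36, 44] (size 2, min 36) -> median=19.5
Step 5: insert 28 -> lo=[2, 3, 28] (size 3, max 28) hi=[36, 44] (size 2, min 36) -> median=28
Step 6: insert 36 -> lo=[2, 3, 28] (size 3, max 28) hi=[36, 36, 44] (size 3, min 36) -> median=32
Step 7: insert 9 -> lo=[2, 3, 9, 28] (size 4, max 28) hi=[36, 36, 44] (size 3, min 36) -> median=28
Step 8: insert 38 -> lo=[2, 3, 9, 28] (size 4, max 28) hi=[36, 36, 38, 44] (size 4, min 36) -> median=32
Step 9: insert 45 -> lo=[2, 3, 9, 28, 36] (size 5, max 36) hi=[36, 38, 44, 45] (size 4, min 36) -> median=36
Step 10: insert 39 -> lo=[2, 3, 9, 28, 36] (size 5, max 36) hi=[36, 38, 39, 44, 45] (size 5, min 36) -> median=36
Step 11: insert 49 -> lo=[2, 3, 9, 28, 36, 36] (size 6, max 36) hi=[38, 39, 44, 45, 49] (size 5, min 38) -> median=36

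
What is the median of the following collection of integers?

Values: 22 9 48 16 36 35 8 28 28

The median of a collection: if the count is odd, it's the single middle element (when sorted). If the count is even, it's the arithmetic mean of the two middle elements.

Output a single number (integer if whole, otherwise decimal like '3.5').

Step 1: insert 22 -> lo=[22] (size 1, max 22) hi=[] (size 0) -> median=22
Step 2: insert 9 -> lo=[9] (size 1, max 9) hi=[22] (size 1, min 22) -> median=15.5
Step 3: insert 48 -> lo=[9, 22] (size 2, max 22) hi=[48] (size 1, min 48) -> median=22
Step 4: insert 16 -> lo=[9, 16] (size 2, max 16) hi=[22, 48] (size 2, min 22) -> median=19
Step 5: insert 36 -> lo=[9, 16, 22] (size 3, max 22) hi=[36, 48] (size 2, min 36) -> median=22
Step 6: insert 35 -> lo=[9, 16, 22] (size 3, max 22) hi=[35, 36, 48] (size 3, min 35) -> median=28.5
Step 7: insert 8 -> lo=[8, 9, 16, 22] (size 4, max 22) hi=[35, 36, 48] (size 3, min 35) -> median=22
Step 8: insert 28 -> lo=[8, 9, 16, 22] (size 4, max 22) hi=[28, 35, 36, 48] (size 4, min 28) -> median=25
Step 9: insert 28 -> lo=[8, 9, 16, 22, 28] (size 5, max 28) hi=[28, 35, 36, 48] (size 4, min 28) -> median=28

Answer: 28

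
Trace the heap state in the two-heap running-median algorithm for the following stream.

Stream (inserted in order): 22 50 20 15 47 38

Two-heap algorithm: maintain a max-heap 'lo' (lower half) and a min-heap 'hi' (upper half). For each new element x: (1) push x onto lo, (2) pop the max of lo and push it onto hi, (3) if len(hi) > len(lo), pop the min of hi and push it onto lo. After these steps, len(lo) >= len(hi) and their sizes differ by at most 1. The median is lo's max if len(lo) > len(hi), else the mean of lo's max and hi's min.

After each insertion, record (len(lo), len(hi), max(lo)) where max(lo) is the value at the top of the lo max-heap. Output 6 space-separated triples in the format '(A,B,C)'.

Step 1: insert 22 -> lo=[22] hi=[] -> (len(lo)=1, len(hi)=0, max(lo)=22)
Step 2: insert 50 -> lo=[22] hi=[50] -> (len(lo)=1, len(hi)=1, max(lo)=22)
Step 3: insert 20 -> lo=[20, 22] hi=[50] -> (len(lo)=2, len(hi)=1, max(lo)=22)
Step 4: insert 15 -> lo=[15, 20] hi=[22, 50] -> (len(lo)=2, len(hi)=2, max(lo)=20)
Step 5: insert 47 -> lo=[15, 20, 22] hi=[47, 50] -> (len(lo)=3, len(hi)=2, max(lo)=22)
Step 6: insert 38 -> lo=[15, 20, 22] hi=[38, 47, 50] -> (len(lo)=3, len(hi)=3, max(lo)=22)

Answer: (1,0,22) (1,1,22) (2,1,22) (2,2,20) (3,2,22) (3,3,22)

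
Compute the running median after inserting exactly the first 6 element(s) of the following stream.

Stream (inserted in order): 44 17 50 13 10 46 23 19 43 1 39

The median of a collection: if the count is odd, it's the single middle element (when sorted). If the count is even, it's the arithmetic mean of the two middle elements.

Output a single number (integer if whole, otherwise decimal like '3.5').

Answer: 30.5

Derivation:
Step 1: insert 44 -> lo=[44] (size 1, max 44) hi=[] (size 0) -> median=44
Step 2: insert 17 -> lo=[17] (size 1, max 17) hi=[44] (size 1, min 44) -> median=30.5
Step 3: insert 50 -> lo=[17, 44] (size 2, max 44) hi=[50] (size 1, min 50) -> median=44
Step 4: insert 13 -> lo=[13, 17] (size 2, max 17) hi=[44, 50] (size 2, min 44) -> median=30.5
Step 5: insert 10 -> lo=[10, 13, 17] (size 3, max 17) hi=[44, 50] (size 2, min 44) -> median=17
Step 6: insert 46 -> lo=[10, 13, 17] (size 3, max 17) hi=[44, 46, 50] (size 3, min 44) -> median=30.5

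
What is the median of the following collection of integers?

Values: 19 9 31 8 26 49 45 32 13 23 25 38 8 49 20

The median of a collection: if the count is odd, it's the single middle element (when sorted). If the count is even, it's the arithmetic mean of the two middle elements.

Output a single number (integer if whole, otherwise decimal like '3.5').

Answer: 25

Derivation:
Step 1: insert 19 -> lo=[19] (size 1, max 19) hi=[] (size 0) -> median=19
Step 2: insert 9 -> lo=[9] (size 1, max 9) hi=[19] (size 1, min 19) -> median=14
Step 3: insert 31 -> lo=[9, 19] (size 2, max 19) hi=[31] (size 1, min 31) -> median=19
Step 4: insert 8 -> lo=[8, 9] (size 2, max 9) hi=[19, 31] (size 2, min 19) -> median=14
Step 5: insert 26 -> lo=[8, 9, 19] (size 3, max 19) hi=[26, 31] (size 2, min 26) -> median=19
Step 6: insert 49 -> lo=[8, 9, 19] (size 3, max 19) hi=[26, 31, 49] (size 3, min 26) -> median=22.5
Step 7: insert 45 -> lo=[8, 9, 19, 26] (size 4, max 26) hi=[31, 45, 49] (size 3, min 31) -> median=26
Step 8: insert 32 -> lo=[8, 9, 19, 26] (size 4, max 26) hi=[31, 32, 45, 49] (size 4, min 31) -> median=28.5
Step 9: insert 13 -> lo=[8, 9, 13, 19, 26] (size 5, max 26) hi=[31, 32, 45, 49] (size 4, min 31) -> median=26
Step 10: insert 23 -> lo=[8, 9, 13, 19, 23] (size 5, max 23) hi=[26, 31, 32, 45, 49] (size 5, min 26) -> median=24.5
Step 11: insert 25 -> lo=[8, 9, 13, 19, 23, 25] (size 6, max 25) hi=[26, 31, 32, 45, 49] (size 5, min 26) -> median=25
Step 12: insert 38 -> lo=[8, 9, 13, 19, 23, 25] (size 6, max 25) hi=[26, 31, 32, 38, 45, 49] (size 6, min 26) -> median=25.5
Step 13: insert 8 -> lo=[8, 8, 9, 13, 19, 23, 25] (size 7, max 25) hi=[26, 31, 32, 38, 45, 49] (size 6, min 26) -> median=25
Step 14: insert 49 -> lo=[8, 8, 9, 13, 19, 23, 25] (size 7, max 25) hi=[26, 31, 32, 38, 45, 49, 49] (size 7, min 26) -> median=25.5
Step 15: insert 20 -> lo=[8, 8, 9, 13, 19, 20, 23, 25] (size 8, max 25) hi=[26, 31, 32, 38, 45, 49, 49] (size 7, min 26) -> median=25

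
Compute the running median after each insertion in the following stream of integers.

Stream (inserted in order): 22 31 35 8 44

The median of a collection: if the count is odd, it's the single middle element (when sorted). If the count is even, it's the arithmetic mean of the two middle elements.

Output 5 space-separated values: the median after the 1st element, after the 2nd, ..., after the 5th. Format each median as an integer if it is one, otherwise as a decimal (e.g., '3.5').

Step 1: insert 22 -> lo=[22] (size 1, max 22) hi=[] (size 0) -> median=22
Step 2: insert 31 -> lo=[22] (size 1, max 22) hi=[31] (size 1, min 31) -> median=26.5
Step 3: insert 35 -> lo=[22, 31] (size 2, max 31) hi=[35] (size 1, min 35) -> median=31
Step 4: insert 8 -> lo=[8, 22] (size 2, max 22) hi=[31, 35] (size 2, min 31) -> median=26.5
Step 5: insert 44 -> lo=[8, 22, 31] (size 3, max 31) hi=[35, 44] (size 2, min 35) -> median=31

Answer: 22 26.5 31 26.5 31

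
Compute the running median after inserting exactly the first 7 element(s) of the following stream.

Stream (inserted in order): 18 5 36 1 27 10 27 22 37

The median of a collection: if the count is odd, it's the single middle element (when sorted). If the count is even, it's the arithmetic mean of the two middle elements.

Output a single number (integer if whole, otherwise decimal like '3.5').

Step 1: insert 18 -> lo=[18] (size 1, max 18) hi=[] (size 0) -> median=18
Step 2: insert 5 -> lo=[5] (size 1, max 5) hi=[18] (size 1, min 18) -> median=11.5
Step 3: insert 36 -> lo=[5, 18] (size 2, max 18) hi=[36] (size 1, min 36) -> median=18
Step 4: insert 1 -> lo=[1, 5] (size 2, max 5) hi=[18, 36] (size 2, min 18) -> median=11.5
Step 5: insert 27 -> lo=[1, 5, 18] (size 3, max 18) hi=[27, 36] (size 2, min 27) -> median=18
Step 6: insert 10 -> lo=[1, 5, 10] (size 3, max 10) hi=[18, 27, 36] (size 3, min 18) -> median=14
Step 7: insert 27 -> lo=[1, 5, 10, 18] (size 4, max 18) hi=[27, 27, 36] (size 3, min 27) -> median=18

Answer: 18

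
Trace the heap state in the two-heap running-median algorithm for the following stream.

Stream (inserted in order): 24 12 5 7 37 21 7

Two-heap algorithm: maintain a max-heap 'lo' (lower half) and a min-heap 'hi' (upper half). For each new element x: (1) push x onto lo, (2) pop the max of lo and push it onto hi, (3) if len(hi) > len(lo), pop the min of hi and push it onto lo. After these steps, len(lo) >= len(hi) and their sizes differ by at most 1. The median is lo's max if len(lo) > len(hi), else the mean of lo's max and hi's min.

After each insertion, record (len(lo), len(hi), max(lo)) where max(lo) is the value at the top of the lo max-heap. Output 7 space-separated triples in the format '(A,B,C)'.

Answer: (1,0,24) (1,1,12) (2,1,12) (2,2,7) (3,2,12) (3,3,12) (4,3,12)

Derivation:
Step 1: insert 24 -> lo=[24] hi=[] -> (len(lo)=1, len(hi)=0, max(lo)=24)
Step 2: insert 12 -> lo=[12] hi=[24] -> (len(lo)=1, len(hi)=1, max(lo)=12)
Step 3: insert 5 -> lo=[5, 12] hi=[24] -> (len(lo)=2, len(hi)=1, max(lo)=12)
Step 4: insert 7 -> lo=[5, 7] hi=[12, 24] -> (len(lo)=2, len(hi)=2, max(lo)=7)
Step 5: insert 37 -> lo=[5, 7, 12] hi=[24, 37] -> (len(lo)=3, len(hi)=2, max(lo)=12)
Step 6: insert 21 -> lo=[5, 7, 12] hi=[21, 24, 37] -> (len(lo)=3, len(hi)=3, max(lo)=12)
Step 7: insert 7 -> lo=[5, 7, 7, 12] hi=[21, 24, 37] -> (len(lo)=4, len(hi)=3, max(lo)=12)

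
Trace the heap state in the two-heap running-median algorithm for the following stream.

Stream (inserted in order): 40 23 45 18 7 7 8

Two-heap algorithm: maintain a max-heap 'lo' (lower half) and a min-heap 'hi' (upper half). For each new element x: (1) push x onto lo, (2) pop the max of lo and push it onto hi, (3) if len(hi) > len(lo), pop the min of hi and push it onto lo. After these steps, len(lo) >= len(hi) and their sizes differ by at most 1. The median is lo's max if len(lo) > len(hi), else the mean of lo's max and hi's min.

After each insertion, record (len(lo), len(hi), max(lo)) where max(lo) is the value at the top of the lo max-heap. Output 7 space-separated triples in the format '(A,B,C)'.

Answer: (1,0,40) (1,1,23) (2,1,40) (2,2,23) (3,2,23) (3,3,18) (4,3,18)

Derivation:
Step 1: insert 40 -> lo=[40] hi=[] -> (len(lo)=1, len(hi)=0, max(lo)=40)
Step 2: insert 23 -> lo=[23] hi=[40] -> (len(lo)=1, len(hi)=1, max(lo)=23)
Step 3: insert 45 -> lo=[23, 40] hi=[45] -> (len(lo)=2, len(hi)=1, max(lo)=40)
Step 4: insert 18 -> lo=[18, 23] hi=[40, 45] -> (len(lo)=2, len(hi)=2, max(lo)=23)
Step 5: insert 7 -> lo=[7, 18, 23] hi=[40, 45] -> (len(lo)=3, len(hi)=2, max(lo)=23)
Step 6: insert 7 -> lo=[7, 7, 18] hi=[23, 40, 45] -> (len(lo)=3, len(hi)=3, max(lo)=18)
Step 7: insert 8 -> lo=[7, 7, 8, 18] hi=[23, 40, 45] -> (len(lo)=4, len(hi)=3, max(lo)=18)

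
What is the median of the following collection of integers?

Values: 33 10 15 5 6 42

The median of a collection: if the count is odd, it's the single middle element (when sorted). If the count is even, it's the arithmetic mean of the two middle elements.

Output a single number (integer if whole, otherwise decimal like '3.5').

Answer: 12.5

Derivation:
Step 1: insert 33 -> lo=[33] (size 1, max 33) hi=[] (size 0) -> median=33
Step 2: insert 10 -> lo=[10] (size 1, max 10) hi=[33] (size 1, min 33) -> median=21.5
Step 3: insert 15 -> lo=[10, 15] (size 2, max 15) hi=[33] (size 1, min 33) -> median=15
Step 4: insert 5 -> lo=[5, 10] (size 2, max 10) hi=[15, 33] (size 2, min 15) -> median=12.5
Step 5: insert 6 -> lo=[5, 6, 10] (size 3, max 10) hi=[15, 33] (size 2, min 15) -> median=10
Step 6: insert 42 -> lo=[5, 6, 10] (size 3, max 10) hi=[15, 33, 42] (size 3, min 15) -> median=12.5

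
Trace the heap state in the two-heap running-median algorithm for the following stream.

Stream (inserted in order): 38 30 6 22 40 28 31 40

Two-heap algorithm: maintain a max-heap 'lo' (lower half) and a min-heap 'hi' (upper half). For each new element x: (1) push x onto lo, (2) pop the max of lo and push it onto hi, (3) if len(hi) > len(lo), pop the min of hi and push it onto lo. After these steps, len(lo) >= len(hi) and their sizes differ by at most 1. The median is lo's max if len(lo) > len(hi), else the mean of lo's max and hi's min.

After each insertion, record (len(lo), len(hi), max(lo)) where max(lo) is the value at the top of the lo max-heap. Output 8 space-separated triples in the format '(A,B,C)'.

Answer: (1,0,38) (1,1,30) (2,1,30) (2,2,22) (3,2,30) (3,3,28) (4,3,30) (4,4,30)

Derivation:
Step 1: insert 38 -> lo=[38] hi=[] -> (len(lo)=1, len(hi)=0, max(lo)=38)
Step 2: insert 30 -> lo=[30] hi=[38] -> (len(lo)=1, len(hi)=1, max(lo)=30)
Step 3: insert 6 -> lo=[6, 30] hi=[38] -> (len(lo)=2, len(hi)=1, max(lo)=30)
Step 4: insert 22 -> lo=[6, 22] hi=[30, 38] -> (len(lo)=2, len(hi)=2, max(lo)=22)
Step 5: insert 40 -> lo=[6, 22, 30] hi=[38, 40] -> (len(lo)=3, len(hi)=2, max(lo)=30)
Step 6: insert 28 -> lo=[6, 22, 28] hi=[30, 38, 40] -> (len(lo)=3, len(hi)=3, max(lo)=28)
Step 7: insert 31 -> lo=[6, 22, 28, 30] hi=[31, 38, 40] -> (len(lo)=4, len(hi)=3, max(lo)=30)
Step 8: insert 40 -> lo=[6, 22, 28, 30] hi=[31, 38, 40, 40] -> (len(lo)=4, len(hi)=4, max(lo)=30)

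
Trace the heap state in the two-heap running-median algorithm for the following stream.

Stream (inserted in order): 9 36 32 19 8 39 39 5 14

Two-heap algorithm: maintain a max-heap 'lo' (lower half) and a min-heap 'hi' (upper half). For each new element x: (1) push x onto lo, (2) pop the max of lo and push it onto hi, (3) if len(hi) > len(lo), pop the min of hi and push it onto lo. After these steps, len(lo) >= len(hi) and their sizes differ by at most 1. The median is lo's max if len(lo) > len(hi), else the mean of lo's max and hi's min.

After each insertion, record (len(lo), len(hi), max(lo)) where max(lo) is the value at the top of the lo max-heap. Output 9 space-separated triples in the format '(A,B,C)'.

Step 1: insert 9 -> lo=[9] hi=[] -> (len(lo)=1, len(hi)=0, max(lo)=9)
Step 2: insert 36 -> lo=[9] hi=[36] -> (len(lo)=1, len(hi)=1, max(lo)=9)
Step 3: insert 32 -> lo=[9, 32] hi=[36] -> (len(lo)=2, len(hi)=1, max(lo)=32)
Step 4: insert 19 -> lo=[9, 19] hi=[32, 36] -> (len(lo)=2, len(hi)=2, max(lo)=19)
Step 5: insert 8 -> lo=[8, 9, 19] hi=[32, 36] -> (len(lo)=3, len(hi)=2, max(lo)=19)
Step 6: insert 39 -> lo=[8, 9, 19] hi=[32, 36, 39] -> (len(lo)=3, len(hi)=3, max(lo)=19)
Step 7: insert 39 -> lo=[8, 9, 19, 32] hi=[36, 39, 39] -> (len(lo)=4, len(hi)=3, max(lo)=32)
Step 8: insert 5 -> lo=[5, 8, 9, 19] hi=[32, 36, 39, 39] -> (len(lo)=4, len(hi)=4, max(lo)=19)
Step 9: insert 14 -> lo=[5, 8, 9, 14, 19] hi=[32, 36, 39, 39] -> (len(lo)=5, len(hi)=4, max(lo)=19)

Answer: (1,0,9) (1,1,9) (2,1,32) (2,2,19) (3,2,19) (3,3,19) (4,3,32) (4,4,19) (5,4,19)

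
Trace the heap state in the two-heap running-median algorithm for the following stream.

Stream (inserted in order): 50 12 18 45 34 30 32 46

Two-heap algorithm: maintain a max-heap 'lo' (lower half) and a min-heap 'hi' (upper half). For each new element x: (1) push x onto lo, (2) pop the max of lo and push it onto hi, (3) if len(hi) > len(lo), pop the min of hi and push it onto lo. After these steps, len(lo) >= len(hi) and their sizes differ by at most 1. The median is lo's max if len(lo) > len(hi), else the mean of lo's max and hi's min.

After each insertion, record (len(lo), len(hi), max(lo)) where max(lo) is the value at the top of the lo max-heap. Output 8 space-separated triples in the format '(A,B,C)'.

Answer: (1,0,50) (1,1,12) (2,1,18) (2,2,18) (3,2,34) (3,3,30) (4,3,32) (4,4,32)

Derivation:
Step 1: insert 50 -> lo=[50] hi=[] -> (len(lo)=1, len(hi)=0, max(lo)=50)
Step 2: insert 12 -> lo=[12] hi=[50] -> (len(lo)=1, len(hi)=1, max(lo)=12)
Step 3: insert 18 -> lo=[12, 18] hi=[50] -> (len(lo)=2, len(hi)=1, max(lo)=18)
Step 4: insert 45 -> lo=[12, 18] hi=[45, 50] -> (len(lo)=2, len(hi)=2, max(lo)=18)
Step 5: insert 34 -> lo=[12, 18, 34] hi=[45, 50] -> (len(lo)=3, len(hi)=2, max(lo)=34)
Step 6: insert 30 -> lo=[12, 18, 30] hi=[34, 45, 50] -> (len(lo)=3, len(hi)=3, max(lo)=30)
Step 7: insert 32 -> lo=[12, 18, 30, 32] hi=[34, 45, 50] -> (len(lo)=4, len(hi)=3, max(lo)=32)
Step 8: insert 46 -> lo=[12, 18, 30, 32] hi=[34, 45, 46, 50] -> (len(lo)=4, len(hi)=4, max(lo)=32)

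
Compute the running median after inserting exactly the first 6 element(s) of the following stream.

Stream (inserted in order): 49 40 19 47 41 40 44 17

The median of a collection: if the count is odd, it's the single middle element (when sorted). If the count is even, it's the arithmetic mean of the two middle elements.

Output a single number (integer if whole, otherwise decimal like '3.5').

Step 1: insert 49 -> lo=[49] (size 1, max 49) hi=[] (size 0) -> median=49
Step 2: insert 40 -> lo=[40] (size 1, max 40) hi=[49] (size 1, min 49) -> median=44.5
Step 3: insert 19 -> lo=[19, 40] (size 2, max 40) hi=[49] (size 1, min 49) -> median=40
Step 4: insert 47 -> lo=[19, 40] (size 2, max 40) hi=[47, 49] (size 2, min 47) -> median=43.5
Step 5: insert 41 -> lo=[19, 40, 41] (size 3, max 41) hi=[47, 49] (size 2, min 47) -> median=41
Step 6: insert 40 -> lo=[19, 40, 40] (size 3, max 40) hi=[41, 47, 49] (size 3, min 41) -> median=40.5

Answer: 40.5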